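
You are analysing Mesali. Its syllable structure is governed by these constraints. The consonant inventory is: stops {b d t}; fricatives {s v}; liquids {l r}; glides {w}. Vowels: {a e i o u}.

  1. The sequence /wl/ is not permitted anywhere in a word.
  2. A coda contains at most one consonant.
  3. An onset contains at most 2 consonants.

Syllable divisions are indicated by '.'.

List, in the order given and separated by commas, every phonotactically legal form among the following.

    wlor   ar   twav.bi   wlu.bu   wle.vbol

wlor — violates constraint 1: contains banned sequence /wl/ → phonotactically illegal
ar — σ1 onset /∅/, coda /r/ ok → phonotactically legal
twav.bi — σ1 onset /tw/ (2C), coda /v/ ok; σ2 onset /b/, coda /∅/ ok → phonotactically legal
wlu.bu — violates constraint 1: contains banned sequence /wl/ → phonotactically illegal
wle.vbol — violates constraint 1: contains banned sequence /wl/ → phonotactically illegal

ar, twav.bi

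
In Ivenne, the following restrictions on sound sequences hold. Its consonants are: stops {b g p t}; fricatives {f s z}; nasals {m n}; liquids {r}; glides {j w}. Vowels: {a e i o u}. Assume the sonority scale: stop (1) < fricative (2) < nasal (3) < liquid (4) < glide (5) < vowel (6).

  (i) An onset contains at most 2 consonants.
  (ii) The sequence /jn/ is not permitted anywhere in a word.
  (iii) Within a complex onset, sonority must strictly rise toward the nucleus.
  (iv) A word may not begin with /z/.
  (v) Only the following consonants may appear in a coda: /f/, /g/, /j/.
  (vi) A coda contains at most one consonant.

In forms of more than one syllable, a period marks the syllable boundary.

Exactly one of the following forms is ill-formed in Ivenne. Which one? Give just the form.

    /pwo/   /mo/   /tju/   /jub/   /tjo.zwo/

/jub/

/pwo/ — σ1 onset /pw/ (1→5 rises), coda /∅/ ok → well-formed
/mo/ — σ1 onset /m/, coda /∅/ ok → well-formed
/tju/ — σ1 onset /tj/ (1→5 rises), coda /∅/ ok → well-formed
/jub/ — violates constraint (v): syllable 1 coda contains /b/, which is not a licensed coda consonant → ill-formed
/tjo.zwo/ — σ1 onset /tj/ (1→5 rises), coda /∅/ ok; σ2 onset /zw/ (2→5 rises), coda /∅/ ok → well-formed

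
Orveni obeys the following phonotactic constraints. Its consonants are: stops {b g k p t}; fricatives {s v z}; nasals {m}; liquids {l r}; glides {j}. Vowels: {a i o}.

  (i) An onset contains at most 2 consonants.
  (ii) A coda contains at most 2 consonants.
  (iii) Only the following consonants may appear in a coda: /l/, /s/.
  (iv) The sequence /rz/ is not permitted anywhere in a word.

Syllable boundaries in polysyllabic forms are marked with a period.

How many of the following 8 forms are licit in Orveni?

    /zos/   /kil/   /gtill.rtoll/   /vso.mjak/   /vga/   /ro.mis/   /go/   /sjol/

/zos/ — σ1 onset /z/, coda /s/ ok → licit
/kil/ — σ1 onset /k/, coda /l/ ok → licit
/gtill.rtoll/ — σ1 onset /gt/ (2C), coda /ll/ (2C) ok; σ2 onset /rt/ (2C), coda /ll/ (2C) ok → licit
/vso.mjak/ — violates constraint (iii): syllable 2 coda contains /k/, which is not a licensed coda consonant → illicit
/vga/ — σ1 onset /vg/ (2C), coda /∅/ ok → licit
/ro.mis/ — σ1 onset /r/, coda /∅/ ok; σ2 onset /m/, coda /s/ ok → licit
/go/ — σ1 onset /g/, coda /∅/ ok → licit
/sjol/ — σ1 onset /sj/ (2C), coda /l/ ok → licit
Licit: /zos/, /kil/, /gtill.rtoll/, /vga/, /ro.mis/, /go/, /sjol/ → 7.

7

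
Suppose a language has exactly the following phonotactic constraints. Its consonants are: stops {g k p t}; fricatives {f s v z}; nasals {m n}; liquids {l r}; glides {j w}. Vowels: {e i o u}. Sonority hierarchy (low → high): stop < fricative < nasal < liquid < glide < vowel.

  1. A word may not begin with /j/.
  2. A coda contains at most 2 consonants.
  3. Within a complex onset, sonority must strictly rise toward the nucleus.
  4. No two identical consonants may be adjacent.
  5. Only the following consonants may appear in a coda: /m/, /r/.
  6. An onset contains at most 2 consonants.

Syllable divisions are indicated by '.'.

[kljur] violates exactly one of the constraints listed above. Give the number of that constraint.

6

[kljur]: syllable 1 onset /klj/ has 3 consonants (> 2).
This is a violation of constraint 6: "An onset contains at most 2 consonants."
The remaining constraints (1, 2, 3, 4, 5) are satisfied.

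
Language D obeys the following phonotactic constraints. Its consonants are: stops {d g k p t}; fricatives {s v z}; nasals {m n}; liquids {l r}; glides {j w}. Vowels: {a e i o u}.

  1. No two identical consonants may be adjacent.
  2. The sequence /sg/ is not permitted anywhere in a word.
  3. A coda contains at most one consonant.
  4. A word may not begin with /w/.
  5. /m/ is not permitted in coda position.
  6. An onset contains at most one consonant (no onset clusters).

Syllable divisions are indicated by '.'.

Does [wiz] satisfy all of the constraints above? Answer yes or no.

no

[wiz] — violates constraint 4: word begins with /w/ → not permitted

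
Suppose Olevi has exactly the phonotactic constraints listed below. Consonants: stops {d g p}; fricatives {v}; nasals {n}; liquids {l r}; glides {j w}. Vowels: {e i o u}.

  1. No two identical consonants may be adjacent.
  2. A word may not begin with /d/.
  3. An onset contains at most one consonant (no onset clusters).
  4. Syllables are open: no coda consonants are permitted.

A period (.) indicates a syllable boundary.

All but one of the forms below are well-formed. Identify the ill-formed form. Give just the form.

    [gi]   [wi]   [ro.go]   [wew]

[gi] — σ1 onset /g/, coda /∅/ ok → well-formed
[wi] — σ1 onset /w/, coda /∅/ ok → well-formed
[ro.go] — σ1 onset /r/, coda /∅/ ok; σ2 onset /g/, coda /∅/ ok → well-formed
[wew] — violates constraint 4: syllable 1 coda /w/ has 1 consonant (> 0) → ill-formed

[wew]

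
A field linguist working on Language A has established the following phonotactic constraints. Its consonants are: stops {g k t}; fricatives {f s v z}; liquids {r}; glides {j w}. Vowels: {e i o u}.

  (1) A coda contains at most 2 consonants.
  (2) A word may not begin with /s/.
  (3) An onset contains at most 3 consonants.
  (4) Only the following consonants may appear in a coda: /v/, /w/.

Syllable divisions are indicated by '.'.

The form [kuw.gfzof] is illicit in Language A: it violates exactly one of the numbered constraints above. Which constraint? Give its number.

[kuw.gfzof]: syllable 2 coda contains /f/, which is not a licensed coda consonant.
This is a violation of constraint 4: "Only the following consonants may appear in a coda: /v/, /w/."
The remaining constraints (1, 2, 3) are satisfied.

4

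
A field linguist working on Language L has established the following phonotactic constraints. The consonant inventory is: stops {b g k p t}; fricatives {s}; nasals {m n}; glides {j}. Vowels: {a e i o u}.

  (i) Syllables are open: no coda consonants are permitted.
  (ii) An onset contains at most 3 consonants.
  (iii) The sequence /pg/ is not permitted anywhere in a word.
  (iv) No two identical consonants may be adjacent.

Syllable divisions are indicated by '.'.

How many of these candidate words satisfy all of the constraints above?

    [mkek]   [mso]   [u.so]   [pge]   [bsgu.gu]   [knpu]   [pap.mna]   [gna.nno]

4

[mkek] — violates constraint (i): syllable 1 coda /k/ has 1 consonant (> 0) → not permitted
[mso] — σ1 onset /ms/ (2C), coda /∅/ ok → permitted
[u.so] — σ1 onset /∅/, coda /∅/ ok; σ2 onset /s/, coda /∅/ ok → permitted
[pge] — violates constraint (iii): contains banned sequence /pg/ → not permitted
[bsgu.gu] — σ1 onset /bsg/ (3C), coda /∅/ ok; σ2 onset /g/, coda /∅/ ok → permitted
[knpu] — σ1 onset /knp/ (3C), coda /∅/ ok → permitted
[pap.mna] — violates constraint (i): syllable 1 coda /p/ has 1 consonant (> 0) → not permitted
[gna.nno] — violates constraint (iv): adjacent identical consonants /nn/ → not permitted
Permitted: [mso], [u.so], [bsgu.gu], [knpu] → 4.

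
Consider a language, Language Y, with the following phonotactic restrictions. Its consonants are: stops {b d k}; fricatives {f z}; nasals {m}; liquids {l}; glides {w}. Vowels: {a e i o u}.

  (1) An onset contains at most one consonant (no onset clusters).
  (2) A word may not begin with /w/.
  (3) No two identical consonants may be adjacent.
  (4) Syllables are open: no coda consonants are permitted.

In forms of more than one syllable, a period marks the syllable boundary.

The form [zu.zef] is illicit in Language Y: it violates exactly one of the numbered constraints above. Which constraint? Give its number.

[zu.zef]: syllable 2 coda /f/ has 1 consonant (> 0).
This is a violation of constraint 4: "Syllables are open: no coda consonants are permitted."
The remaining constraints (1, 2, 3) are satisfied.

4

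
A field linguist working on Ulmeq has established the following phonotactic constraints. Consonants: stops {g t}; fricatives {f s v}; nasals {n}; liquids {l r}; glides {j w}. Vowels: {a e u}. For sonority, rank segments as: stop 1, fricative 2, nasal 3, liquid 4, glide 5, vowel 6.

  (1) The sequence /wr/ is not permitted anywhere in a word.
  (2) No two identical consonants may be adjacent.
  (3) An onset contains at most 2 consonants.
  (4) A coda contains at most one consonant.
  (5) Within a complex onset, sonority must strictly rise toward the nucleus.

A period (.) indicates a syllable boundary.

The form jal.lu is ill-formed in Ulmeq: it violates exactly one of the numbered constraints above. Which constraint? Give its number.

2

jal.lu: adjacent identical consonants /ll/.
This is a violation of constraint 2: "No two identical consonants may be adjacent."
The remaining constraints (1, 3, 4, 5) are satisfied.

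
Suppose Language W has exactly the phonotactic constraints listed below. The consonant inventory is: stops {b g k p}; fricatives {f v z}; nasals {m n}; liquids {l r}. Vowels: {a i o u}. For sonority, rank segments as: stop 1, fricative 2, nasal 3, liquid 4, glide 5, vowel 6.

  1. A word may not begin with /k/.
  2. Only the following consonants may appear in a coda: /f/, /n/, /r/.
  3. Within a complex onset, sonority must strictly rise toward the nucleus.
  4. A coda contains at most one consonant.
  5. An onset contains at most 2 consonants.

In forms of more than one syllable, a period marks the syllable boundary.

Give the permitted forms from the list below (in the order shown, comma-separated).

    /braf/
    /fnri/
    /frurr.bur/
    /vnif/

/braf/, /vnif/

/braf/ — σ1 onset /br/ (1→4 rises), coda /f/ ok → permitted
/fnri/ — violates constraint 5: syllable 1 onset /fnr/ has 3 consonants (> 2) → not permitted
/frurr.bur/ — violates constraint 4: syllable 1 coda /rr/ has 2 consonants (> 1) → not permitted
/vnif/ — σ1 onset /vn/ (2→3 rises), coda /f/ ok → permitted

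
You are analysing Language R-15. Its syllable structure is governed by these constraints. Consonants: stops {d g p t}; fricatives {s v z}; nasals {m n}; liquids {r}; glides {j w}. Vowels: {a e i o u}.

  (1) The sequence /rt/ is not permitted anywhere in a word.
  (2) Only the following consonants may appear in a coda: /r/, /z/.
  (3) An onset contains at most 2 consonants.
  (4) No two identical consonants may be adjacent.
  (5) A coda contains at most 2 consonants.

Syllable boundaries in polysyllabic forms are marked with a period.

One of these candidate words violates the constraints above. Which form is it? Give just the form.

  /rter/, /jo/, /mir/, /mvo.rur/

/rter/ — violates constraint 1: contains banned sequence /rt/ → phonotactically illegal
/jo/ — σ1 onset /j/, coda /∅/ ok → phonotactically legal
/mir/ — σ1 onset /m/, coda /r/ ok → phonotactically legal
/mvo.rur/ — σ1 onset /mv/ (2C), coda /∅/ ok; σ2 onset /r/, coda /r/ ok → phonotactically legal

/rter/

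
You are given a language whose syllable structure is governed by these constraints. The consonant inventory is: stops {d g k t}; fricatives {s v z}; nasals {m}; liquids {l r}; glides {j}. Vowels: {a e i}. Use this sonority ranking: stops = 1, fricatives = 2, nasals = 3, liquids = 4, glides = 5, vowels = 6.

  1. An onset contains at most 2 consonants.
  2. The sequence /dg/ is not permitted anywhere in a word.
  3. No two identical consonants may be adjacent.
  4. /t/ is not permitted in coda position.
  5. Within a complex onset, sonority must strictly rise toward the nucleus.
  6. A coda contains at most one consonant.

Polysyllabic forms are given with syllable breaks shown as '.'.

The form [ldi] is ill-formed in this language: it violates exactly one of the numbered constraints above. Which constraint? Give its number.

5

[ldi]: syllable 1 onset /ld/: /l/ (liquid, 4) → /d/ (stop, 1) does not rise.
This is a violation of constraint 5: "Within a complex onset, sonority must strictly rise toward the nucleus."
The remaining constraints (1, 2, 3, 4, 6) are satisfied.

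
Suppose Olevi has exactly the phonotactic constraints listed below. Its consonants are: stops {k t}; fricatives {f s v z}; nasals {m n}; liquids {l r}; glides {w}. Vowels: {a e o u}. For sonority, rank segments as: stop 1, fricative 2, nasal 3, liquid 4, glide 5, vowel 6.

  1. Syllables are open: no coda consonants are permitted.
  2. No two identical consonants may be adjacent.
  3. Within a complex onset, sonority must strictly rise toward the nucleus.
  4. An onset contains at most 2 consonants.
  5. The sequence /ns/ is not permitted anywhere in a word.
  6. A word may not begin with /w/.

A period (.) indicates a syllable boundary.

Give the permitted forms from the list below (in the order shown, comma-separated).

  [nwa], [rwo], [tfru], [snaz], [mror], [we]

[nwa] — σ1 onset /nw/ (3→5 rises), coda /∅/ ok → permitted
[rwo] — σ1 onset /rw/ (4→5 rises), coda /∅/ ok → permitted
[tfru] — violates constraint 4: syllable 1 onset /tfr/ has 3 consonants (> 2) → not permitted
[snaz] — violates constraint 1: syllable 1 coda /z/ has 1 consonant (> 0) → not permitted
[mror] — violates constraint 1: syllable 1 coda /r/ has 1 consonant (> 0) → not permitted
[we] — violates constraint 6: word begins with /w/ → not permitted

[nwa], [rwo]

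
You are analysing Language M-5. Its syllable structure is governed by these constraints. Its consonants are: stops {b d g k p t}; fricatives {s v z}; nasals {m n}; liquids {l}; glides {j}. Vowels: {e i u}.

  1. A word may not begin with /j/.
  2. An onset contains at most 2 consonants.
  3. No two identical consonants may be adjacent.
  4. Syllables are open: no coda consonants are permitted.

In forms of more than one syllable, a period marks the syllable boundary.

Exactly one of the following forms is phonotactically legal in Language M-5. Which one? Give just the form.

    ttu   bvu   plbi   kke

bvu

ttu — violates constraint 3: adjacent identical consonants /tt/ → phonotactically illegal
bvu — σ1 onset /bv/ (2C), coda /∅/ ok → phonotactically legal
plbi — violates constraint 2: syllable 1 onset /plb/ has 3 consonants (> 2) → phonotactically illegal
kke — violates constraint 3: adjacent identical consonants /kk/ → phonotactically illegal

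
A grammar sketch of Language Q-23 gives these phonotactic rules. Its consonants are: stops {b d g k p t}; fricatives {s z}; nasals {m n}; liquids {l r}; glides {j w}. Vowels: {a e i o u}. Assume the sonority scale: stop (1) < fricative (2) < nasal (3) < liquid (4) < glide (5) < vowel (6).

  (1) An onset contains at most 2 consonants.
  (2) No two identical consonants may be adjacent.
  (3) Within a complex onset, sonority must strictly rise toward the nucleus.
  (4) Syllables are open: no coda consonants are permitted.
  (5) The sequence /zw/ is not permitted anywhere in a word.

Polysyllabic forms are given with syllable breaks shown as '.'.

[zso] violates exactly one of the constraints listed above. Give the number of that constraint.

[zso]: syllable 1 onset /zs/: /z/ (fricative, 2) → /s/ (fricative, 2) does not rise.
This is a violation of constraint 3: "Within a complex onset, sonority must strictly rise toward the nucleus."
The remaining constraints (1, 2, 4, 5) are satisfied.

3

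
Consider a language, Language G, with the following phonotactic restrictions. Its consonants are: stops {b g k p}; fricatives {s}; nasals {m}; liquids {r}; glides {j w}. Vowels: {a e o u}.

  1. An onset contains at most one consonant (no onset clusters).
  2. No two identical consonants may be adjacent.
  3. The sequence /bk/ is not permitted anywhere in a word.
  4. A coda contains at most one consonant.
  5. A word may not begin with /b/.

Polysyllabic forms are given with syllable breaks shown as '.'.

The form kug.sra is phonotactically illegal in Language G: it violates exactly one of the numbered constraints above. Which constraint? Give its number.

kug.sra: syllable 2 onset /sr/ has 2 consonants (> 1).
This is a violation of constraint 1: "An onset contains at most one consonant (no onset clusters)."
The remaining constraints (2, 3, 4, 5) are satisfied.

1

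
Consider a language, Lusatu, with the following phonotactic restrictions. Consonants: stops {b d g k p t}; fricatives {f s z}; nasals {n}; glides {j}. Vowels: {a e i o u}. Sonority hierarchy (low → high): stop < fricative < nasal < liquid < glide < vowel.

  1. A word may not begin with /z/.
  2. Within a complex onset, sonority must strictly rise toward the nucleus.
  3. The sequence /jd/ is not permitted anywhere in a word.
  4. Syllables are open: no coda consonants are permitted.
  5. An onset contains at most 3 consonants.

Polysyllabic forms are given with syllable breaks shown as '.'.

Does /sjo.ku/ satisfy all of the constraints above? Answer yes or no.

yes

/sjo.ku/ — σ1 onset /sj/ (2→5 rises), coda /∅/ ok; σ2 onset /k/, coda /∅/ ok → permitted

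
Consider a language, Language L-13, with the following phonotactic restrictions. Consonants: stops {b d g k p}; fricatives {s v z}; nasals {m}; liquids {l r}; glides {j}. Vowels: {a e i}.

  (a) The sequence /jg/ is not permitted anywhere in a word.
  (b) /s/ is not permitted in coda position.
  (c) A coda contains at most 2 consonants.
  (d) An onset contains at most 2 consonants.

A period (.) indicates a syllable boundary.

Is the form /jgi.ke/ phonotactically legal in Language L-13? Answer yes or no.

no

/jgi.ke/ — violates constraint (a): contains banned sequence /jg/ → phonotactically illegal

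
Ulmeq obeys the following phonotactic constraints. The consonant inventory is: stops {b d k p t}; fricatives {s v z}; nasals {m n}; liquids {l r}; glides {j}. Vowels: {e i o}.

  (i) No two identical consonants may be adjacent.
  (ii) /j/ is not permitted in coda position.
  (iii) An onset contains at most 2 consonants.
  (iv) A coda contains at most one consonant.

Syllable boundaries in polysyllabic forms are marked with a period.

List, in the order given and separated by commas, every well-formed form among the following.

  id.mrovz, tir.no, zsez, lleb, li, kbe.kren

id.mrovz — violates constraint (iv): syllable 2 coda /vz/ has 2 consonants (> 1) → ill-formed
tir.no — σ1 onset /t/, coda /r/ ok; σ2 onset /n/, coda /∅/ ok → well-formed
zsez — σ1 onset /zs/ (2C), coda /z/ ok → well-formed
lleb — violates constraint (i): adjacent identical consonants /ll/ → ill-formed
li — σ1 onset /l/, coda /∅/ ok → well-formed
kbe.kren — σ1 onset /kb/ (2C), coda /∅/ ok; σ2 onset /kr/ (2C), coda /n/ ok → well-formed

tir.no, zsez, li, kbe.kren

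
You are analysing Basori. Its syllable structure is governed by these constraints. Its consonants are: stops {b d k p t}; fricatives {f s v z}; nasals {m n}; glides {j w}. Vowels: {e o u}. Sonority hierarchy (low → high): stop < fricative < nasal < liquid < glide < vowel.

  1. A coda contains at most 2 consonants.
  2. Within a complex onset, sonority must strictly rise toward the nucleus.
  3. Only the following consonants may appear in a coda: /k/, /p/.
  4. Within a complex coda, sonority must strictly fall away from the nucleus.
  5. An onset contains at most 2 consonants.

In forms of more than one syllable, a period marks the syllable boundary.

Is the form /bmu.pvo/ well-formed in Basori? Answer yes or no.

/bmu.pvo/ — σ1 onset /bm/ (1→3 rises), coda /∅/ ok; σ2 onset /pv/ (1→2 rises), coda /∅/ ok → well-formed

yes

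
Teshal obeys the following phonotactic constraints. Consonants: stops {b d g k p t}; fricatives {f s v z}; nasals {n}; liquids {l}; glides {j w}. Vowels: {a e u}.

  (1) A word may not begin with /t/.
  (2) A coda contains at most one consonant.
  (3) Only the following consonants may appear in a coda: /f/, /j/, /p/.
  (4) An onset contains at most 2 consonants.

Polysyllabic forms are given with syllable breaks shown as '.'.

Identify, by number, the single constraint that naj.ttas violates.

3

naj.ttas: syllable 2 coda contains /s/, which is not a licensed coda consonant.
This is a violation of constraint 3: "Only the following consonants may appear in a coda: /f/, /j/, /p/."
The remaining constraints (1, 2, 4) are satisfied.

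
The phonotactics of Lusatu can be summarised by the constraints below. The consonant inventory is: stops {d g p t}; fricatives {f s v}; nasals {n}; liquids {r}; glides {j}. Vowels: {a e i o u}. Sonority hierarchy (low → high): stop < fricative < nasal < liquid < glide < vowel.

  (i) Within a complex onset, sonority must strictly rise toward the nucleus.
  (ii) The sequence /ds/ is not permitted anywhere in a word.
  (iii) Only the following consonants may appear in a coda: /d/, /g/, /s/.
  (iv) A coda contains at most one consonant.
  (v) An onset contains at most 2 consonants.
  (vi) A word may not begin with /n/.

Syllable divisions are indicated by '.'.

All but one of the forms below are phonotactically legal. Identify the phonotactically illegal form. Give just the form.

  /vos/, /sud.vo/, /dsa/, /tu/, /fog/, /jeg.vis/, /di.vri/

/vos/ — σ1 onset /v/, coda /s/ ok → phonotactically legal
/sud.vo/ — σ1 onset /s/, coda /d/ ok; σ2 onset /v/, coda /∅/ ok → phonotactically legal
/dsa/ — violates constraint (ii): contains banned sequence /ds/ → phonotactically illegal
/tu/ — σ1 onset /t/, coda /∅/ ok → phonotactically legal
/fog/ — σ1 onset /f/, coda /g/ ok → phonotactically legal
/jeg.vis/ — σ1 onset /j/, coda /g/ ok; σ2 onset /v/, coda /s/ ok → phonotactically legal
/di.vri/ — σ1 onset /d/, coda /∅/ ok; σ2 onset /vr/ (2→4 rises), coda /∅/ ok → phonotactically legal

/dsa/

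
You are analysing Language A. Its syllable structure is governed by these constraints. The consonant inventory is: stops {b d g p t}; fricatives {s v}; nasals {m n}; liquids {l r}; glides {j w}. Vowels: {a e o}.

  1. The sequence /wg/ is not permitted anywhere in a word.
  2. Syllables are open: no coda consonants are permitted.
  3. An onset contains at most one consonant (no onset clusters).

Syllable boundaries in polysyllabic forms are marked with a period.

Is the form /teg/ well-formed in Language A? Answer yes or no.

/teg/ — violates constraint 2: syllable 1 coda /g/ has 1 consonant (> 0) → ill-formed

no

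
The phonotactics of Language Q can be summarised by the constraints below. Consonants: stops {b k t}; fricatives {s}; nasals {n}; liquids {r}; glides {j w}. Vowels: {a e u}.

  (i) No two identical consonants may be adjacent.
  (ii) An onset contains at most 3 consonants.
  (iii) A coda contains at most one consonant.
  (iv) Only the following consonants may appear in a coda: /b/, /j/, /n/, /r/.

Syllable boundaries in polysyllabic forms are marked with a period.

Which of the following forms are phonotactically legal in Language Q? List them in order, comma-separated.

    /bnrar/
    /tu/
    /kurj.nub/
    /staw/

/bnrar/ — σ1 onset /bnr/ (3C), coda /r/ ok → phonotactically legal
/tu/ — σ1 onset /t/, coda /∅/ ok → phonotactically legal
/kurj.nub/ — violates constraint (iii): syllable 1 coda /rj/ has 2 consonants (> 1) → phonotactically illegal
/staw/ — violates constraint (iv): syllable 1 coda contains /w/, which is not a licensed coda consonant → phonotactically illegal

/bnrar/, /tu/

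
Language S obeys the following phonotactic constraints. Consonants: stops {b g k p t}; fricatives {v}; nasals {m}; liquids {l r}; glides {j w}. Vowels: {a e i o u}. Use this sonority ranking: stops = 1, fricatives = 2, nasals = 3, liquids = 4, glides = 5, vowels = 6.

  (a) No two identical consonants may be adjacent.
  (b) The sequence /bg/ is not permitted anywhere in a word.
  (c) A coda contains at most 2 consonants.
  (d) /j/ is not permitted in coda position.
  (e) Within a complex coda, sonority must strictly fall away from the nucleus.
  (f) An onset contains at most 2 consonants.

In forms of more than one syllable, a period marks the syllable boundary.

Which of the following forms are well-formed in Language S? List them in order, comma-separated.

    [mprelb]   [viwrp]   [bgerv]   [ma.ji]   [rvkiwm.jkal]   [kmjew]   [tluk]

[mprelb] — violates constraint (f): syllable 1 onset /mpr/ has 3 consonants (> 2) → ill-formed
[viwrp] — violates constraint (c): syllable 1 coda /wrp/ has 3 consonants (> 2) → ill-formed
[bgerv] — violates constraint (b): contains banned sequence /bg/ → ill-formed
[ma.ji] — σ1 onset /m/, coda /∅/ ok; σ2 onset /j/, coda /∅/ ok → well-formed
[rvkiwm.jkal] — violates constraint (f): syllable 1 onset /rvk/ has 3 consonants (> 2) → ill-formed
[kmjew] — violates constraint (f): syllable 1 onset /kmj/ has 3 consonants (> 2) → ill-formed
[tluk] — σ1 onset /tl/ (2C), coda /k/ ok → well-formed

[ma.ji], [tluk]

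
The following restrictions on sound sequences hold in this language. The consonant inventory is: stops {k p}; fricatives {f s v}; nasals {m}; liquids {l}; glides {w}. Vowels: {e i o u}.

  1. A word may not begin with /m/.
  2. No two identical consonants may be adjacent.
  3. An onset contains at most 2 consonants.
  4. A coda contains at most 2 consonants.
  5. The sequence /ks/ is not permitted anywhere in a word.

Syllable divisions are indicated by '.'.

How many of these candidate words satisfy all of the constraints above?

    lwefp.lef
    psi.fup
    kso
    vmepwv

lwefp.lef — σ1 onset /lw/ (2C), coda /fp/ (2C) ok; σ2 onset /l/, coda /f/ ok → well-formed
psi.fup — σ1 onset /ps/ (2C), coda /∅/ ok; σ2 onset /f/, coda /p/ ok → well-formed
kso — violates constraint 5: contains banned sequence /ks/ → ill-formed
vmepwv — violates constraint 4: syllable 1 coda /pwv/ has 3 consonants (> 2) → ill-formed
Well-formed: lwefp.lef, psi.fup → 2.

2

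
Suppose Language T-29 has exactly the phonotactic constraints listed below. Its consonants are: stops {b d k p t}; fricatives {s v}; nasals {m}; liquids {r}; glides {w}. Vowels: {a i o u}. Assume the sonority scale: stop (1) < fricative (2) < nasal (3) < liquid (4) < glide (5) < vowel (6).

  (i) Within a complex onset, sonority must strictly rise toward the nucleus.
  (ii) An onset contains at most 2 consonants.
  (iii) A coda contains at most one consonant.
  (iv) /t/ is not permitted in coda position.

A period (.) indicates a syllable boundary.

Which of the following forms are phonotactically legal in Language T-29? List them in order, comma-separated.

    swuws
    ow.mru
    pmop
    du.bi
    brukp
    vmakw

ow.mru, pmop, du.bi

swuws — violates constraint (iii): syllable 1 coda /ws/ has 2 consonants (> 1) → phonotactically illegal
ow.mru — σ1 onset /∅/, coda /w/ ok; σ2 onset /mr/ (3→4 rises), coda /∅/ ok → phonotactically legal
pmop — σ1 onset /pm/ (1→3 rises), coda /p/ ok → phonotactically legal
du.bi — σ1 onset /d/, coda /∅/ ok; σ2 onset /b/, coda /∅/ ok → phonotactically legal
brukp — violates constraint (iii): syllable 1 coda /kp/ has 2 consonants (> 1) → phonotactically illegal
vmakw — violates constraint (iii): syllable 1 coda /kw/ has 2 consonants (> 1) → phonotactically illegal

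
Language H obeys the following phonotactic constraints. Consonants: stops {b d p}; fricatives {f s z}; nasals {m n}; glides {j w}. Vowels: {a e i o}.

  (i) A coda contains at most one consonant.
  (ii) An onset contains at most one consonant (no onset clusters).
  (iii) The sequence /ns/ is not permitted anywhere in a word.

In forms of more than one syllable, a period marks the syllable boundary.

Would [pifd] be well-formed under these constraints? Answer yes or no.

no

[pifd] — violates constraint (i): syllable 1 coda /fd/ has 2 consonants (> 1) → ill-formed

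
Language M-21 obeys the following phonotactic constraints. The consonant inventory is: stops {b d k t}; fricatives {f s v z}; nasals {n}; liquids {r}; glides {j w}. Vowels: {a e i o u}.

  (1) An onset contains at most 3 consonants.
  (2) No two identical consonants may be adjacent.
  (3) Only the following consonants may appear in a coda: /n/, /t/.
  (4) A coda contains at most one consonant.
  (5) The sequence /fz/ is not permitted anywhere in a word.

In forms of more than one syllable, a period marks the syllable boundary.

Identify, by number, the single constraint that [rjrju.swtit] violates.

1

[rjrju.swtit]: syllable 1 onset /rjrj/ has 4 consonants (> 3).
This is a violation of constraint 1: "An onset contains at most 3 consonants."
The remaining constraints (2, 3, 4, 5) are satisfied.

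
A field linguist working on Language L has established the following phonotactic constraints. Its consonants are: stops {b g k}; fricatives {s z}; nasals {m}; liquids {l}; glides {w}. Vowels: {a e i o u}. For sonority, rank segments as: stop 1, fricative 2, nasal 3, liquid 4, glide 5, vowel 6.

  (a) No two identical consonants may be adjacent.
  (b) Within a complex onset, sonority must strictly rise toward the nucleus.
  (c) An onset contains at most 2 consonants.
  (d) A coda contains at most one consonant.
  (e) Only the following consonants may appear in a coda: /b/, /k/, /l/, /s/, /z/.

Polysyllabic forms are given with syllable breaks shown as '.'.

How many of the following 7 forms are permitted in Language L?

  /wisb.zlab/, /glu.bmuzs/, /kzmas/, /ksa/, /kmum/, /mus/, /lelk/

2

/wisb.zlab/ — violates constraint (d): syllable 1 coda /sb/ has 2 consonants (> 1) → not permitted
/glu.bmuzs/ — violates constraint (d): syllable 2 coda /zs/ has 2 consonants (> 1) → not permitted
/kzmas/ — violates constraint (c): syllable 1 onset /kzm/ has 3 consonants (> 2) → not permitted
/ksa/ — σ1 onset /ks/ (1→2 rises), coda /∅/ ok → permitted
/kmum/ — violates constraint (e): syllable 1 coda contains /m/, which is not a licensed coda consonant → not permitted
/mus/ — σ1 onset /m/, coda /s/ ok → permitted
/lelk/ — violates constraint (d): syllable 1 coda /lk/ has 2 consonants (> 1) → not permitted
Permitted: /ksa/, /mus/ → 2.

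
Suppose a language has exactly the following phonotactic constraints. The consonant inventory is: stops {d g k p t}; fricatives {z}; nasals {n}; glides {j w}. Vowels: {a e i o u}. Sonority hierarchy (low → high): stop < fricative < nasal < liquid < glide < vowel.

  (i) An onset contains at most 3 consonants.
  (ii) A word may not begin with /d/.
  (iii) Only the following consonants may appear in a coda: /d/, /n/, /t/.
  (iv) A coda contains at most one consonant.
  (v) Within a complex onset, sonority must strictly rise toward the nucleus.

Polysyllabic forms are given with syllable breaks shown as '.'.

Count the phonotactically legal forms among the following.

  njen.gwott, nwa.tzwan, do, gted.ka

1

njen.gwott — violates constraint (iv): syllable 2 coda /tt/ has 2 consonants (> 1) → phonotactically illegal
nwa.tzwan — σ1 onset /nw/ (3→5 rises), coda /∅/ ok; σ2 onset /tzw/ (1→2→5 rises), coda /n/ ok → phonotactically legal
do — violates constraint (ii): word begins with /d/ → phonotactically illegal
gted.ka — violates constraint (v): syllable 1 onset /gt/: /g/ (stop, 1) → /t/ (stop, 1) does not rise → phonotactically illegal
Phonotactically legal: nwa.tzwan → 1.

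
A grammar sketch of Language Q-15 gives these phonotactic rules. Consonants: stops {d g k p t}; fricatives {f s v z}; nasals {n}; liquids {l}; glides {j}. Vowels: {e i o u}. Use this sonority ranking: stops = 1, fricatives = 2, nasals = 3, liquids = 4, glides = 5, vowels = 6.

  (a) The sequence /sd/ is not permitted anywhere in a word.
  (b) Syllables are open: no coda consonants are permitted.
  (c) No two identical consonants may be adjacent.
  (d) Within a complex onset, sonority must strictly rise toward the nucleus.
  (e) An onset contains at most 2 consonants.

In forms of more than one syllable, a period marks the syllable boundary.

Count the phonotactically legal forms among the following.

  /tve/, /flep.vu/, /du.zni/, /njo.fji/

/tve/ — σ1 onset /tv/ (1→2 rises), coda /∅/ ok → phonotactically legal
/flep.vu/ — violates constraint (b): syllable 1 coda /p/ has 1 consonant (> 0) → phonotactically illegal
/du.zni/ — σ1 onset /d/, coda /∅/ ok; σ2 onset /zn/ (2→3 rises), coda /∅/ ok → phonotactically legal
/njo.fji/ — σ1 onset /nj/ (3→5 rises), coda /∅/ ok; σ2 onset /fj/ (2→5 rises), coda /∅/ ok → phonotactically legal
Phonotactically legal: /tve/, /du.zni/, /njo.fji/ → 3.

3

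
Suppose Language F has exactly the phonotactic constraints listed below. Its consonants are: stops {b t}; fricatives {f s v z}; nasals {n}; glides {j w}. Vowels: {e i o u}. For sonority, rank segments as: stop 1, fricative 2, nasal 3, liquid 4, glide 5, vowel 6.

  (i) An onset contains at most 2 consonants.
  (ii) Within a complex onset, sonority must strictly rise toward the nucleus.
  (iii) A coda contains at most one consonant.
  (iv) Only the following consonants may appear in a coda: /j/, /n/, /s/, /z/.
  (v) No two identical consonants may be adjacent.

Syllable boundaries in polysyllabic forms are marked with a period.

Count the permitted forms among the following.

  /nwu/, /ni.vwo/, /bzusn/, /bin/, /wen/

/nwu/ — σ1 onset /nw/ (3→5 rises), coda /∅/ ok → permitted
/ni.vwo/ — σ1 onset /n/, coda /∅/ ok; σ2 onset /vw/ (2→5 rises), coda /∅/ ok → permitted
/bzusn/ — violates constraint (iii): syllable 1 coda /sn/ has 2 consonants (> 1) → not permitted
/bin/ — σ1 onset /b/, coda /n/ ok → permitted
/wen/ — σ1 onset /w/, coda /n/ ok → permitted
Permitted: /nwu/, /ni.vwo/, /bin/, /wen/ → 4.

4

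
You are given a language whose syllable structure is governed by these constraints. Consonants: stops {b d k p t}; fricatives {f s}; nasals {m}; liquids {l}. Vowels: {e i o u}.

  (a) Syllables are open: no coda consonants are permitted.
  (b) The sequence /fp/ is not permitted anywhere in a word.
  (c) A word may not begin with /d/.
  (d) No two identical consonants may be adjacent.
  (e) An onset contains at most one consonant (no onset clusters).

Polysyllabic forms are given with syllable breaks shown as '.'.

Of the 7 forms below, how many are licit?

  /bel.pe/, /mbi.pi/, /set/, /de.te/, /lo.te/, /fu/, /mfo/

/bel.pe/ — violates constraint (a): syllable 1 coda /l/ has 1 consonant (> 0) → illicit
/mbi.pi/ — violates constraint (e): syllable 1 onset /mb/ has 2 consonants (> 1) → illicit
/set/ — violates constraint (a): syllable 1 coda /t/ has 1 consonant (> 0) → illicit
/de.te/ — violates constraint (c): word begins with /d/ → illicit
/lo.te/ — σ1 onset /l/, coda /∅/ ok; σ2 onset /t/, coda /∅/ ok → licit
/fu/ — σ1 onset /f/, coda /∅/ ok → licit
/mfo/ — violates constraint (e): syllable 1 onset /mf/ has 2 consonants (> 1) → illicit
Licit: /lo.te/, /fu/ → 2.

2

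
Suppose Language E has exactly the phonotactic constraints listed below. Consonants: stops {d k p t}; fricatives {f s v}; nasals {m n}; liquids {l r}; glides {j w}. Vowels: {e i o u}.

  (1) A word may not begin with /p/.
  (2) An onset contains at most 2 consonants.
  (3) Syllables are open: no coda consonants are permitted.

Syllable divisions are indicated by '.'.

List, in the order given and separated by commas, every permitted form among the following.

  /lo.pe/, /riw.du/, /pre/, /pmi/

/lo.pe/ — σ1 onset /l/, coda /∅/ ok; σ2 onset /p/, coda /∅/ ok → permitted
/riw.du/ — violates constraint 3: syllable 1 coda /w/ has 1 consonant (> 0) → not permitted
/pre/ — violates constraint 1: word begins with /p/ → not permitted
/pmi/ — violates constraint 1: word begins with /p/ → not permitted

/lo.pe/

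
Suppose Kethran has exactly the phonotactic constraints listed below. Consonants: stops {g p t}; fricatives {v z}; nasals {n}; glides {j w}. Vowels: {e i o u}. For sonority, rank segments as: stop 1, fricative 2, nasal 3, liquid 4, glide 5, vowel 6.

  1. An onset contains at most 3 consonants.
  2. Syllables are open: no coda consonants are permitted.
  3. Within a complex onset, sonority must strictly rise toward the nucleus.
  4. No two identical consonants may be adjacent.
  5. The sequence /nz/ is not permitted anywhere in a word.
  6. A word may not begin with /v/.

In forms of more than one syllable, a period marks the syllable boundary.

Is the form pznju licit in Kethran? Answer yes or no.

pznju — violates constraint 1: syllable 1 onset /pznj/ has 4 consonants (> 3) → illicit

no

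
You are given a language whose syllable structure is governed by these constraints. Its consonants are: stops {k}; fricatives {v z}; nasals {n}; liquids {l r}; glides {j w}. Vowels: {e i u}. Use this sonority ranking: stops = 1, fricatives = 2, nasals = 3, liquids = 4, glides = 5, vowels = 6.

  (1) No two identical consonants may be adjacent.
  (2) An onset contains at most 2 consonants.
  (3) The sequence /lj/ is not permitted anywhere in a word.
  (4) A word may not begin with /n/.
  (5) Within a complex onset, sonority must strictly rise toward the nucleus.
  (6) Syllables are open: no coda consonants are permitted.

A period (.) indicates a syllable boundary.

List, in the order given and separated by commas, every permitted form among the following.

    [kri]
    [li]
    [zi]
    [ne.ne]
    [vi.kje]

[kri], [li], [zi], [vi.kje]

[kri] — σ1 onset /kr/ (1→4 rises), coda /∅/ ok → permitted
[li] — σ1 onset /l/, coda /∅/ ok → permitted
[zi] — σ1 onset /z/, coda /∅/ ok → permitted
[ne.ne] — violates constraint 4: word begins with /n/ → not permitted
[vi.kje] — σ1 onset /v/, coda /∅/ ok; σ2 onset /kj/ (1→5 rises), coda /∅/ ok → permitted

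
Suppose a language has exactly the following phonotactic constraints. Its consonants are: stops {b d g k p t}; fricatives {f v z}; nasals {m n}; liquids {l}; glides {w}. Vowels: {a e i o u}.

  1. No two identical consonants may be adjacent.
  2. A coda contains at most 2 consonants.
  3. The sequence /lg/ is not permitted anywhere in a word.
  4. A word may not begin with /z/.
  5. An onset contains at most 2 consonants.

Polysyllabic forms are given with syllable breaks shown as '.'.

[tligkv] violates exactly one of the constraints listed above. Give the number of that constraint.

[tligkv]: syllable 1 coda /gkv/ has 3 consonants (> 2).
This is a violation of constraint 2: "A coda contains at most 2 consonants."
The remaining constraints (1, 3, 4, 5) are satisfied.

2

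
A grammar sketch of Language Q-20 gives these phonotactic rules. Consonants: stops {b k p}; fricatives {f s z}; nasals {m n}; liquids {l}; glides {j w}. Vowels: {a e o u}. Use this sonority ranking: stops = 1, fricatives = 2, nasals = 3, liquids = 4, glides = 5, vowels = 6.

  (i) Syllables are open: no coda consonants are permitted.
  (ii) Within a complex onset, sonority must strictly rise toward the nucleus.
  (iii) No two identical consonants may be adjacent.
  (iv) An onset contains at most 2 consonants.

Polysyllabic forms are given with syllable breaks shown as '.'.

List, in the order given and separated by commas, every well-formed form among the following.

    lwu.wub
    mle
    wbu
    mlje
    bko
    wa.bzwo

lwu.wub — violates constraint (i): syllable 2 coda /b/ has 1 consonant (> 0) → ill-formed
mle — σ1 onset /ml/ (3→4 rises), coda /∅/ ok → well-formed
wbu — violates constraint (ii): syllable 1 onset /wb/: /w/ (glide, 5) → /b/ (stop, 1) does not rise → ill-formed
mlje — violates constraint (iv): syllable 1 onset /mlj/ has 3 consonants (> 2) → ill-formed
bko — violates constraint (ii): syllable 1 onset /bk/: /b/ (stop, 1) → /k/ (stop, 1) does not rise → ill-formed
wa.bzwo — violates constraint (iv): syllable 2 onset /bzw/ has 3 consonants (> 2) → ill-formed

mle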